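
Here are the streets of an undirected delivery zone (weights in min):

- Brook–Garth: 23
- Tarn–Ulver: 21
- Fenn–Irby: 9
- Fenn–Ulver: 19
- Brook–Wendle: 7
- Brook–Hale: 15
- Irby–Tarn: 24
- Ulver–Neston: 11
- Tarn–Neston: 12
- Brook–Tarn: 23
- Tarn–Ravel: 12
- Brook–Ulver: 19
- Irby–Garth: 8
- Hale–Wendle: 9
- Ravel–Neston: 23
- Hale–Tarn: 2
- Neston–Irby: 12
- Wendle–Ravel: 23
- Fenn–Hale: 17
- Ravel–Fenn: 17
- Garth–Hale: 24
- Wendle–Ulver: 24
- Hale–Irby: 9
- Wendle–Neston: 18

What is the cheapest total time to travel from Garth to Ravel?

31 min

Enumerating some paths:
Garth → Irby → Hale → Tarn → Ravel: 8+9+2+12 = 31
Garth → Irby → Neston → Ravel: 8+12+23 = 43
Garth → Hale → Tarn → Ravel: 24+2+12 = 38
Garth → Irby → Fenn → Ravel: 8+9+17 = 34
The minimum is 31 min via Garth → Irby → Hale → Tarn → Ravel.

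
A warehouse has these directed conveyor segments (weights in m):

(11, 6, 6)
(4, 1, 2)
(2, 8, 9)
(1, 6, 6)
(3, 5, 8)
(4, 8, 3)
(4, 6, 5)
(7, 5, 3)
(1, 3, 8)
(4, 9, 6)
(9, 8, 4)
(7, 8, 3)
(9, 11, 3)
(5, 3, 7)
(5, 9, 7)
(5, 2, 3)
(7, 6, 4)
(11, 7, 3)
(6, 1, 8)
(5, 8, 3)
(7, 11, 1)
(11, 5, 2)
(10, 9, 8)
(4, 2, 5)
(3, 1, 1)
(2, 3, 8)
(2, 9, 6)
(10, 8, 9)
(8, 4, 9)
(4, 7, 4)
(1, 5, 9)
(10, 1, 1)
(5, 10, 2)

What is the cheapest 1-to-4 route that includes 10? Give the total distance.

Shortest 1→10: 1 → 5 → 10 = 11
Best 10 to 4: 10 → 8 → 4 costing 18
Total via 10: 11 + 18 = 29 m.

29 m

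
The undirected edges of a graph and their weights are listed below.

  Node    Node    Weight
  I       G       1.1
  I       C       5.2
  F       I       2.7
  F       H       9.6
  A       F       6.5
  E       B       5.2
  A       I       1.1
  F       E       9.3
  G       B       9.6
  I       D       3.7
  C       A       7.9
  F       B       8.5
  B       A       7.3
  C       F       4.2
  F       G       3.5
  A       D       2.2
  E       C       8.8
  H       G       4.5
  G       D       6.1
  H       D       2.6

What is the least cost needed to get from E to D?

Shortest distances from E:
E: 0
B: 5.2  (via E)
C: 8.8  (via E)
F: 9.3  (via E)
I: 12  (via F)
A: 12.5  (via B)
G: 12.8  (via F)
D: 14.7  (via A)
Shortest route: E → B → A → D = 14.7.

14.7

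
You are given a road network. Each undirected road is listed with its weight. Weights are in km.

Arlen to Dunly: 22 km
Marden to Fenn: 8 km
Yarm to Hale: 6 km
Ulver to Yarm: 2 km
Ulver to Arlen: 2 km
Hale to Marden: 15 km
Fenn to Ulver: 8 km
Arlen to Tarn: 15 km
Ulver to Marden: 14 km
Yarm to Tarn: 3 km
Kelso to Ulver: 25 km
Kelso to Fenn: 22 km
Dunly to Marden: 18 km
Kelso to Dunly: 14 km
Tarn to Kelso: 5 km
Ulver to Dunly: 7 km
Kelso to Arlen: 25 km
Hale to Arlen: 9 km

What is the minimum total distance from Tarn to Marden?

Shortest distances from Tarn:
Tarn: 0
Yarm: 3  (via Tarn)
Ulver: 5  (via Yarm)
Kelso: 5  (via Tarn)
Arlen: 7  (via Ulver)
Hale: 9  (via Yarm)
Dunly: 12  (via Ulver)
Fenn: 13  (via Ulver)
Marden: 19  (via Ulver)
Shortest route: Tarn → Yarm → Ulver → Marden = 19 km.

19 km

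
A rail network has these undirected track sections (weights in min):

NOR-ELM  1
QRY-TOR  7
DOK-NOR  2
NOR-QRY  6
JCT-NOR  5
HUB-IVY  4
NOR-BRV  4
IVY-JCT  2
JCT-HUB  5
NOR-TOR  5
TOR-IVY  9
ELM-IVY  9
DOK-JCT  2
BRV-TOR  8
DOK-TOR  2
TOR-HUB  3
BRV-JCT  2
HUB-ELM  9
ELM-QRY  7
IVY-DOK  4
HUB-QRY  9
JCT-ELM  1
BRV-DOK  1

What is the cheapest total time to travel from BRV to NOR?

Compare a few routes:
BRV - JCT - ELM - NOR: 2+1+1 = 4
BRV - NOR: 4 = 4
BRV - DOK - NOR: 1+2 = 3
BRV - DOK - JCT - ELM - NOR: 1+2+1+1 = 5
The minimum is 3 min via BRV - DOK - NOR.

3 min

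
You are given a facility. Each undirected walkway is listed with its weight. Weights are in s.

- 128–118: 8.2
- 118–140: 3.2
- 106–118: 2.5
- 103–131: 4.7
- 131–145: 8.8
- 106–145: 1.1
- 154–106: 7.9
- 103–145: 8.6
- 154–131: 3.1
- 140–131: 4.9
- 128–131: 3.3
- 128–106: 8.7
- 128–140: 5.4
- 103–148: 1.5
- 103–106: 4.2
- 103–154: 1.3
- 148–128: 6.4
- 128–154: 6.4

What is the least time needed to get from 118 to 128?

8.2 s

Compare a few routes:
118 → 140 → 131 → 128: 3.2+4.9+3.3 = 11.4
118 → 106 → 128: 2.5+8.7 = 11.2
118 → 140 → 128: 3.2+5.4 = 8.6
118 → 128: 8.2 = 8.2
The minimum is 8.2 s via 118 → 128.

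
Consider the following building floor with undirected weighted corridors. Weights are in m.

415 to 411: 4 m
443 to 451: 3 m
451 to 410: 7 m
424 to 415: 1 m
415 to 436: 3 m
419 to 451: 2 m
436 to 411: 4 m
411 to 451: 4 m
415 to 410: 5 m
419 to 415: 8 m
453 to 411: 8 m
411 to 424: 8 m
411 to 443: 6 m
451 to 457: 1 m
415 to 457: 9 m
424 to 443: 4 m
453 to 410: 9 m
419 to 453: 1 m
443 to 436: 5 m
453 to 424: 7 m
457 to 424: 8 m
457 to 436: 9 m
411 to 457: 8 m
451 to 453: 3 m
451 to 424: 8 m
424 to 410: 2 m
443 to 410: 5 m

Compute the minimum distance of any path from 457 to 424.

Compare a few routes:
457 - 451 - 424: 1+8 = 9
457 - 424: 8 = 8
Cheapest is 457 - 424 at 8 m.

8 m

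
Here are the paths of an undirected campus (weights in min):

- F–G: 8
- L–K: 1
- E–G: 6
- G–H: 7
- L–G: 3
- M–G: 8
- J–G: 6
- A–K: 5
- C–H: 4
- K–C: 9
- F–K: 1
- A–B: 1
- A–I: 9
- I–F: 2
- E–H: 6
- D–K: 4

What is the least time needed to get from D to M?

Candidate routes:
D - K - C - H - G - M: 4+9+4+7+8 = 32
D - K - F - G - M: 4+1+8+8 = 21
D - K - L - G - M: 4+1+3+8 = 16
Cheapest is D - K - L - G - M at 16 min.

16 min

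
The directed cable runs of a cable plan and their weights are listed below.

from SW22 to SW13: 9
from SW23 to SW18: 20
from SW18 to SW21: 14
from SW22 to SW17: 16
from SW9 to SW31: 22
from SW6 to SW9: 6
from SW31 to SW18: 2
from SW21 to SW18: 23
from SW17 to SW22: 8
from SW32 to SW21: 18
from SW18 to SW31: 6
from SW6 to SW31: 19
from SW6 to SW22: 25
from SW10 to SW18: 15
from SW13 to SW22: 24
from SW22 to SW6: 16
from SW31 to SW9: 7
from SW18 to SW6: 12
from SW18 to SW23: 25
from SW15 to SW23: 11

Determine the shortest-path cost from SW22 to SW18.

Shortest distances from SW22:
SW22: 0
SW13: 9  (via SW22)
SW6: 16  (via SW22)
SW17: 16  (via SW22)
SW9: 22  (via SW6)
SW31: 35  (via SW6)
SW18: 37  (via SW31)
Shortest route: SW22 → SW6 → SW31 → SW18 = 37.

37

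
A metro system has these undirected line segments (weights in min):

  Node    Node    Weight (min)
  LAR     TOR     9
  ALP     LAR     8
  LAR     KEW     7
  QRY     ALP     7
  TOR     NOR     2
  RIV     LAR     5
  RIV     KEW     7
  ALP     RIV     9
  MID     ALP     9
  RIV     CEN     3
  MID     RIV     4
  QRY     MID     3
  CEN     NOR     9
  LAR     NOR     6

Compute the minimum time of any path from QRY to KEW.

14 min

Shortest distances from QRY:
QRY: 0
MID: 3  (via QRY)
ALP: 7  (via QRY)
RIV: 7  (via MID)
CEN: 10  (via RIV)
LAR: 12  (via RIV)
KEW: 14  (via RIV)
Shortest route: QRY → MID → RIV → KEW = 14 min.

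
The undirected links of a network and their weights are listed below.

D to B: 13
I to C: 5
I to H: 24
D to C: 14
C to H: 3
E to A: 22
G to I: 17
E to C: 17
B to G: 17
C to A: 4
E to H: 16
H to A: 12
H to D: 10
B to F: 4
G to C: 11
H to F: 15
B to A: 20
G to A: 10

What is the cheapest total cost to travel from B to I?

Candidate routes:
B → F → H → C → I: 4+15+3+5 = 27
B → A → C → I: 20+4+5 = 29
The minimum is 27 via B → F → H → C → I.

27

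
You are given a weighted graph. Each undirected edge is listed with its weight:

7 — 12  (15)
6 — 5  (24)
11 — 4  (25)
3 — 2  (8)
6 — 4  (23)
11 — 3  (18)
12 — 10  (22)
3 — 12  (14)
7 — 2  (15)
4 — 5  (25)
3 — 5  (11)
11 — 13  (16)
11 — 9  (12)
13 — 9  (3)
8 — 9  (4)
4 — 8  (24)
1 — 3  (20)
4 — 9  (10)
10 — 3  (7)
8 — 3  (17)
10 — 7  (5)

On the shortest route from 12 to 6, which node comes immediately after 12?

Enumerating some paths:
12 - 3 - 5 - 6: 14+11+24 = 49
12 - 7 - 10 - 3 - 5 - 6: 15+5+7+11+24 = 62
The minimum is 49 via 12 - 3 - 5 - 6.
So from 12 the first move is to 3.

3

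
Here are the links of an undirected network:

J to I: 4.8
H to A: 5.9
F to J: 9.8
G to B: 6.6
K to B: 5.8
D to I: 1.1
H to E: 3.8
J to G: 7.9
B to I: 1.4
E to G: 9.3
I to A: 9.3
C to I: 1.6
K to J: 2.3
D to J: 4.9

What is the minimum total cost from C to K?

Enumerating some paths:
C → I → B → K: 1.6+1.4+5.8 = 8.8
C → I → J → K: 1.6+4.8+2.3 = 8.7
Cheapest is C → I → J → K at 8.7.

8.7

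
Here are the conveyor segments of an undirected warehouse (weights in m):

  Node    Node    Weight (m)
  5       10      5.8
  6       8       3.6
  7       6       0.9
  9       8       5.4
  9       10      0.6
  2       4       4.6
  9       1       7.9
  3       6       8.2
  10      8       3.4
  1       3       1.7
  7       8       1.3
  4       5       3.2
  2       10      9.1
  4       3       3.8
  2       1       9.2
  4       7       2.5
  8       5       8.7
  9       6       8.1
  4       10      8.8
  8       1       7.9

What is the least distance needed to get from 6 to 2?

8 m

Candidate routes:
6 → 8 → 7 → 4 → 2: 3.6+1.3+2.5+4.6 = 12
6 → 7 → 4 → 2: 0.9+2.5+4.6 = 8
Cheapest is 6 → 7 → 4 → 2 at 8 m.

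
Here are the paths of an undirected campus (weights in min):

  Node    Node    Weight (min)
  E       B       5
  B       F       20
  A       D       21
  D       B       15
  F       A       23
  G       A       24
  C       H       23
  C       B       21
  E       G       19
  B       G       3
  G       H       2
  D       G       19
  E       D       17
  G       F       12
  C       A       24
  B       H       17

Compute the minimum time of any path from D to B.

Candidate routes:
D - G - B: 19+3 = 22
D - B: 15 = 15
Cheapest is D - B at 15 min.

15 min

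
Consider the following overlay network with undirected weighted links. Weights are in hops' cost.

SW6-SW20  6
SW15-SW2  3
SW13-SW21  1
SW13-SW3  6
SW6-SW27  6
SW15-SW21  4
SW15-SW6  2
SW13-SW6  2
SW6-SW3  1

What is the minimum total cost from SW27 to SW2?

Shortest distances from SW27:
SW27: 0
SW6: 6  (via SW27)
SW3: 7  (via SW6)
SW13: 8  (via SW6)
SW15: 8  (via SW6)
SW21: 9  (via SW13)
SW2: 11  (via SW15)
Shortest route: SW27 → SW6 → SW15 → SW2 = 11 hops' cost.

11 hops' cost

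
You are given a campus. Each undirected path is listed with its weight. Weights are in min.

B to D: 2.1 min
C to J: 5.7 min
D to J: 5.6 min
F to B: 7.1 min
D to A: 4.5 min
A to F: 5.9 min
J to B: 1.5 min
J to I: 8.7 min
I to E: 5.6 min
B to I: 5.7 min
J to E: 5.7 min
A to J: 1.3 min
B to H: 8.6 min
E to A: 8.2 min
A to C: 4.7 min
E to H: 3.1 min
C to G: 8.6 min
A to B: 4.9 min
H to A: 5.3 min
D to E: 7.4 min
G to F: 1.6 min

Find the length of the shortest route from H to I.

Compare a few routes:
H–B–I: 8.6+5.7 = 14.3
H–E–I: 3.1+5.6 = 8.7
H–A–J–B–I: 5.3+1.3+1.5+5.7 = 13.8
H–A–J–I: 5.3+1.3+8.7 = 15.3
The minimum is 8.7 min via H–E–I.

8.7 min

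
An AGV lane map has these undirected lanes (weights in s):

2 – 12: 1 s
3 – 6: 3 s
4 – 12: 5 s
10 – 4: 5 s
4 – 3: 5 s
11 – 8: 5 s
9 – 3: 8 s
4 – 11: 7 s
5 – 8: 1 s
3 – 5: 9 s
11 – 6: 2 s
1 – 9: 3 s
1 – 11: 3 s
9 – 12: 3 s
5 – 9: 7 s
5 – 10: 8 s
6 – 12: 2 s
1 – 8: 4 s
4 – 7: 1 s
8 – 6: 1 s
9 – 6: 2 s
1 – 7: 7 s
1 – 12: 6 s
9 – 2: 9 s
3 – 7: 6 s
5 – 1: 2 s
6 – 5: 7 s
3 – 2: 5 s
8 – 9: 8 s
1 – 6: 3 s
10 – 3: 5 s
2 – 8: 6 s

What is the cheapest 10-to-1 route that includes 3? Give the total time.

11 s

Shortest 10→3: 10 → 3 = 5
Shortest 3→1: 3 → 6 → 1 = 6
Total via 3: 5 + 6 = 11 s.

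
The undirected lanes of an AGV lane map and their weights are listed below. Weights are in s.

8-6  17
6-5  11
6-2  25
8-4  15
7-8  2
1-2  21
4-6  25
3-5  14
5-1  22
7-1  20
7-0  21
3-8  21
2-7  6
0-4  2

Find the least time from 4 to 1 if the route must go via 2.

Best 4 to 2: 4 → 8 → 7 → 2 costing 23
Best 2 to 1: 2 → 1 costing 21
Total via 2: 23 + 21 = 44 s.

44 s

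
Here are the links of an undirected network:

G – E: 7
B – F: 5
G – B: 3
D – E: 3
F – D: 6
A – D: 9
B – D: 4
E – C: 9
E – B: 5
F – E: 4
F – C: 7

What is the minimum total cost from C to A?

Compare a few routes:
C - F - D - A: 7+6+9 = 22
C - E - D - A: 9+3+9 = 21
Cheapest is C - E - D - A at 21.

21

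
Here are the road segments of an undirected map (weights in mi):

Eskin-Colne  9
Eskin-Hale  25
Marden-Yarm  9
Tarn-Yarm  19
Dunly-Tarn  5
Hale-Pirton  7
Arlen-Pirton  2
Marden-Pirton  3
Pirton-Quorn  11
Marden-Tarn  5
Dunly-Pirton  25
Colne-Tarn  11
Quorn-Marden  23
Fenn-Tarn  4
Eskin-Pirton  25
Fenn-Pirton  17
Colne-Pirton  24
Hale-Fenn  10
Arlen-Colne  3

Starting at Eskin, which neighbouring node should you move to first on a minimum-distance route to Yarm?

Colne

Candidate routes:
Eskin → Colne → Tarn → Marden → Yarm: 9+11+5+9 = 34
Eskin → Pirton → Marden → Yarm: 25+3+9 = 37
Eskin → Colne → Arlen → Pirton → Marden → Yarm: 9+3+2+3+9 = 26
Eskin → Colne → Tarn → Yarm: 9+11+19 = 39
The minimum is 26 mi via Eskin → Colne → Arlen → Pirton → Marden → Yarm.
So from Eskin the first move is to Colne.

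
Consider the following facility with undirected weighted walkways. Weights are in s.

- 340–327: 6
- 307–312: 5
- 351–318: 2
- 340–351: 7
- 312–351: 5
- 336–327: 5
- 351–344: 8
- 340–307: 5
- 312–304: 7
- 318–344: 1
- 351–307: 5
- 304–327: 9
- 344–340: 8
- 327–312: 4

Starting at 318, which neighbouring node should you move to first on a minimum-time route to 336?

Enumerating some paths:
318–351–312–327–336: 2+5+4+5 = 16
318–344–340–327–336: 1+8+6+5 = 20
Cheapest is 318–351–312–327–336 at 16 s.
So from 318 the first move is to 351.

351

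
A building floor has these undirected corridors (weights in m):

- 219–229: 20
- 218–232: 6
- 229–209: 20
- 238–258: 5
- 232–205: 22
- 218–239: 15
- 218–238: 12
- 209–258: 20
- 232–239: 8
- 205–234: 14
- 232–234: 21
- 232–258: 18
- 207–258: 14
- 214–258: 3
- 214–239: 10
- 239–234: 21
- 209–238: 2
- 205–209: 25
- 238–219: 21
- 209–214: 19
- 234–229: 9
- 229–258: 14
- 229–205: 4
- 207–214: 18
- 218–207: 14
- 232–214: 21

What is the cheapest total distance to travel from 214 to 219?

29 m

Settle nodes by increasing distance from 214:
214: 0
258: 3  (via 214)
238: 8  (via 258)
209: 10  (via 238)
239: 10  (via 214)
229: 17  (via 258)
207: 17  (via 258)
232: 18  (via 239)
218: 20  (via 238)
205: 21  (via 229)
234: 26  (via 229)
219: 29  (via 238)
Shortest route: 214 → 258 → 238 → 219 = 29 m.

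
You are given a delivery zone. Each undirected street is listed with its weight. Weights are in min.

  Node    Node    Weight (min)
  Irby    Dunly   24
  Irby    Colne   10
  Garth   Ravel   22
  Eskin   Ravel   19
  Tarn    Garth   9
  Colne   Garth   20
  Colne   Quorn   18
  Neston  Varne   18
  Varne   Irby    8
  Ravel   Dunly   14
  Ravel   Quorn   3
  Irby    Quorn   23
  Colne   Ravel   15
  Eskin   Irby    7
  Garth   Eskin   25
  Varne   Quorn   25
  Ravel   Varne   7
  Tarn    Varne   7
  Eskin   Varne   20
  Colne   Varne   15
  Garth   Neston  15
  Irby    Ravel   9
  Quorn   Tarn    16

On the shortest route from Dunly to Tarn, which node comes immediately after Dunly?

Ravel

Enumerating some paths:
Dunly–Ravel–Quorn–Tarn: 14+3+16 = 33
Dunly–Ravel–Irby–Varne–Tarn: 14+9+8+7 = 38
Dunly–Ravel–Varne–Tarn: 14+7+7 = 28
Dunly–Irby–Varne–Tarn: 24+8+7 = 39
Cheapest is Dunly–Ravel–Varne–Tarn at 28 min.
So from Dunly the first move is to Ravel.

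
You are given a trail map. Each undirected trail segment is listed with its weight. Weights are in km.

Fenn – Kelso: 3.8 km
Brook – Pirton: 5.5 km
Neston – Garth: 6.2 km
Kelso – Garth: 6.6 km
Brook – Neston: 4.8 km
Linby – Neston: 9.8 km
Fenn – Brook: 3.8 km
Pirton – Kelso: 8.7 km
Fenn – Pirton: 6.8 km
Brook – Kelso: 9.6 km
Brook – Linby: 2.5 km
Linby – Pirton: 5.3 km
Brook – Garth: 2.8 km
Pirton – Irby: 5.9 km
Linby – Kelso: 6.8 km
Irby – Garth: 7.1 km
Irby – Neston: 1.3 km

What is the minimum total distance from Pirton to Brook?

5.5 km

Compare a few routes:
Pirton → Linby → Brook: 5.3+2.5 = 7.8
Pirton → Brook: 5.5 = 5.5
The minimum is 5.5 km via Pirton → Brook.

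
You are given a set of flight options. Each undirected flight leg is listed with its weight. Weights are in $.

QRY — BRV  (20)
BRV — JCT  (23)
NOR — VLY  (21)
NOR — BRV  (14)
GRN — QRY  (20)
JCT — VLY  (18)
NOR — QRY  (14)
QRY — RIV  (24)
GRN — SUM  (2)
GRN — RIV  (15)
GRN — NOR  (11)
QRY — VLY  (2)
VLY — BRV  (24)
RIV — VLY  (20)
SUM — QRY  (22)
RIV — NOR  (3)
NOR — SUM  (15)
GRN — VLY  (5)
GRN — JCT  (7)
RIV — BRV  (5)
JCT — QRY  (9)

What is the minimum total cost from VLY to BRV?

$22

Settle nodes by increasing distance from VLY:
VLY: 0
QRY: 2  (via VLY)
GRN: 5  (via VLY)
SUM: 7  (via GRN)
JCT: 11  (via QRY)
NOR: 16  (via QRY)
RIV: 19  (via NOR)
BRV: 22  (via QRY)
Shortest route: VLY → QRY → BRV = $22.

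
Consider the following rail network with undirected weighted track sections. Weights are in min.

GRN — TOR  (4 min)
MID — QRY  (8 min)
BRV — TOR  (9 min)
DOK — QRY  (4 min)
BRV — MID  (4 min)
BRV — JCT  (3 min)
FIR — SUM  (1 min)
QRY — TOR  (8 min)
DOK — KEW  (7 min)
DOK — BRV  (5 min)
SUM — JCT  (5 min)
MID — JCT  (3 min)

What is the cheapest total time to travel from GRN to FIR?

22 min

Shortest distances from GRN:
GRN: 0
TOR: 4  (via GRN)
QRY: 12  (via TOR)
BRV: 13  (via TOR)
JCT: 16  (via BRV)
DOK: 16  (via QRY)
MID: 17  (via BRV)
SUM: 21  (via JCT)
FIR: 22  (via SUM)
Shortest route: GRN–TOR–BRV–JCT–SUM–FIR = 22 min.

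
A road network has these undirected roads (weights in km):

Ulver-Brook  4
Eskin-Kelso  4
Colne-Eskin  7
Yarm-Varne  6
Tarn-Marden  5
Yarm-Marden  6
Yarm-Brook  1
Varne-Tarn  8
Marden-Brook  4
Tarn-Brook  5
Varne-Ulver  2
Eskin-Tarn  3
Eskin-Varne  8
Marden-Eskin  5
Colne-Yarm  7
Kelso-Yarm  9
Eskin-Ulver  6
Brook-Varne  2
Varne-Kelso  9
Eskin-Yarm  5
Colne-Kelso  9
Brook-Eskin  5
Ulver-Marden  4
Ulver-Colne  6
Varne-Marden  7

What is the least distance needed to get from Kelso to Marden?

9 km

Running Dijkstra from Kelso:
Kelso: 0
Eskin: 4  (via Kelso)
Tarn: 7  (via Eskin)
Marden: 9  (via Eskin)
Shortest route: Kelso–Eskin–Marden = 9 km.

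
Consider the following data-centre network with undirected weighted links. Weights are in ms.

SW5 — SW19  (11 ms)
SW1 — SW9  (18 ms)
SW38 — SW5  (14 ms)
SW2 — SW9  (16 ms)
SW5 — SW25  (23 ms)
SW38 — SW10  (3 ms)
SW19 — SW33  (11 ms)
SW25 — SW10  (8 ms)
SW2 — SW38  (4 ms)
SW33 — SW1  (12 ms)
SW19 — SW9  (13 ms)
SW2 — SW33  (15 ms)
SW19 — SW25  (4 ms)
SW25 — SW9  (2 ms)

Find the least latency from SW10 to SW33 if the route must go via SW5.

39 ms

Shortest SW10→SW5: SW10 → SW38 → SW5 = 17
Shortest SW5→SW33: SW5 → SW19 → SW33 = 22
Total via SW5: 17 + 22 = 39 ms.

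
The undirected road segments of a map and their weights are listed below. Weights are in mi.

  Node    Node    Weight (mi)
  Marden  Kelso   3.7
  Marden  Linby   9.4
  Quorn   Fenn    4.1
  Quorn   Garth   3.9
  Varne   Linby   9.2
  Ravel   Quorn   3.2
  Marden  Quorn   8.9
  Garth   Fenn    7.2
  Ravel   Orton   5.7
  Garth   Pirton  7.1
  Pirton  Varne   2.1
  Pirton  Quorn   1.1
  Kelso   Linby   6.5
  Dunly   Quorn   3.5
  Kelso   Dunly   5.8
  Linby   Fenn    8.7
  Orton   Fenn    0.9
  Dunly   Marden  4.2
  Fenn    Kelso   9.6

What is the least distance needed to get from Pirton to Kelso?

10.4 mi

Candidate routes:
Pirton - Quorn - Marden - Kelso: 1.1+8.9+3.7 = 13.7
Pirton - Quorn - Dunly - Kelso: 1.1+3.5+5.8 = 10.4
Pirton - Quorn - Fenn - Kelso: 1.1+4.1+9.6 = 14.8
Pirton - Quorn - Dunly - Marden - Kelso: 1.1+3.5+4.2+3.7 = 12.5
The minimum is 10.4 mi via Pirton - Quorn - Dunly - Kelso.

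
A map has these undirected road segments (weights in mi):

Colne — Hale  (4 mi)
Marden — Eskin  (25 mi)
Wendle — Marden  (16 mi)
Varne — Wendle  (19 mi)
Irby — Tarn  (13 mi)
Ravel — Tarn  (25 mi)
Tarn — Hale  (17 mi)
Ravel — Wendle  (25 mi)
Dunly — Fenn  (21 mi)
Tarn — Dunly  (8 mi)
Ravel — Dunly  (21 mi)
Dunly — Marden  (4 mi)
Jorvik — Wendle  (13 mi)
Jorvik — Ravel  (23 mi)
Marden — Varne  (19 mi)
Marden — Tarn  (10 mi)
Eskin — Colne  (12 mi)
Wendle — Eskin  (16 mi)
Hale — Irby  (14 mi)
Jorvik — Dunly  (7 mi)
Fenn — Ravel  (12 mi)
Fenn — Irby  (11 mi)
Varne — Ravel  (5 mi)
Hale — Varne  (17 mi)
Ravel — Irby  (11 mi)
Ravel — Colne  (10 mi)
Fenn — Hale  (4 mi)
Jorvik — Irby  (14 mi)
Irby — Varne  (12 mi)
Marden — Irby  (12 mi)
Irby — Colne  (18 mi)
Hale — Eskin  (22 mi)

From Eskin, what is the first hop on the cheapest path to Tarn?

Candidate routes:
Eskin - Marden - Tarn: 25+10 = 35
Eskin - Colne - Hale - Tarn: 12+4+17 = 33
Eskin - Marden - Dunly - Tarn: 25+4+8 = 37
Cheapest is Eskin - Colne - Hale - Tarn at 33 mi.
So from Eskin the first move is to Colne.

Colne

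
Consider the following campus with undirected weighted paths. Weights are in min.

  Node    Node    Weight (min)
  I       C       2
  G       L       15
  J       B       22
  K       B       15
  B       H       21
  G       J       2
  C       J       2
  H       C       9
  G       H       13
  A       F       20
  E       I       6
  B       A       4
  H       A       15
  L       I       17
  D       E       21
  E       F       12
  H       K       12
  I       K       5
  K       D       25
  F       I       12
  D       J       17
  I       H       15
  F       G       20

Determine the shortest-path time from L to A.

41 min

Shortest distances from L:
L: 0
G: 15  (via L)
I: 17  (via L)
J: 17  (via G)
C: 19  (via I)
K: 22  (via I)
E: 23  (via I)
H: 28  (via G)
F: 29  (via I)
D: 34  (via J)
B: 37  (via K)
A: 41  (via B)
Shortest route: L → I → K → B → A = 41 min.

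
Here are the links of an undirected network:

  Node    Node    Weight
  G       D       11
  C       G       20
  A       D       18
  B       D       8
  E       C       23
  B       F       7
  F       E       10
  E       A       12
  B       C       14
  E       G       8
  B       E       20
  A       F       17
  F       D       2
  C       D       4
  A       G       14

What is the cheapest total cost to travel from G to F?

Candidate routes:
G - D - F: 11+2 = 13
G - C - D - F: 20+4+2 = 26
G - D - B - F: 11+8+7 = 26
G - E - F: 8+10 = 18
The minimum is 13 via G - D - F.

13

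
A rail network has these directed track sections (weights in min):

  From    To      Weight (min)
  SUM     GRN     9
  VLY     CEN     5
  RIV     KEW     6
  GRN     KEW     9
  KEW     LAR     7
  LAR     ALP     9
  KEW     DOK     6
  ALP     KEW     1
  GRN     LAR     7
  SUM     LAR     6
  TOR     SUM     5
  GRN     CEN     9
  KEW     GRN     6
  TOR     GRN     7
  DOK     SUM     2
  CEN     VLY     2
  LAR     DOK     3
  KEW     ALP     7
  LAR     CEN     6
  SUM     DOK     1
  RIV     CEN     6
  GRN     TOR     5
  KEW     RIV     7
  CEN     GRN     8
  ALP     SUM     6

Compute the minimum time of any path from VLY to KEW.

22 min

Compare a few routes:
VLY → CEN → GRN → LAR → ALP → KEW: 5+8+7+9+1 = 30
VLY → CEN → GRN → KEW: 5+8+9 = 22
The minimum is 22 min via VLY → CEN → GRN → KEW.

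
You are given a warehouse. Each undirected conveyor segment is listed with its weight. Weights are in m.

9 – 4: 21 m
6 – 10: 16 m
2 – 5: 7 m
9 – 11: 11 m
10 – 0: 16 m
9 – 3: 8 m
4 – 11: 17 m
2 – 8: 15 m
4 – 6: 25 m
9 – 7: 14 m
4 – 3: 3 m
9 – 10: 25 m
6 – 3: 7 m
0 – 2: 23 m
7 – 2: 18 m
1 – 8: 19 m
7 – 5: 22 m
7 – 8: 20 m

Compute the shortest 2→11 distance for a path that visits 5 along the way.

54 m

Best 2 to 5: 2 → 5 costing 7
Shortest 5→11: 5 → 7 → 9 → 11 = 47
Total via 5: 7 + 47 = 54 m.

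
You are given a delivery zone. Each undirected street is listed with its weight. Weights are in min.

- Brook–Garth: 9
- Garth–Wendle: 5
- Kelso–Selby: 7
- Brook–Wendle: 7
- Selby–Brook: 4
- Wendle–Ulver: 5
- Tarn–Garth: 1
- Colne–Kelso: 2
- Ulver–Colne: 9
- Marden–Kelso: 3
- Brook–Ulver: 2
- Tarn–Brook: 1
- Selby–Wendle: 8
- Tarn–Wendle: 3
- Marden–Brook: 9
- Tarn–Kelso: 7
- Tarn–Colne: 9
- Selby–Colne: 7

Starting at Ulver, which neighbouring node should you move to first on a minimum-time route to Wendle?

Wendle

Candidate routes:
Ulver → Brook → Tarn → Wendle: 2+1+3 = 6
Ulver → Wendle: 5 = 5
The minimum is 5 min via Ulver → Wendle.
So from Ulver the first move is to Wendle.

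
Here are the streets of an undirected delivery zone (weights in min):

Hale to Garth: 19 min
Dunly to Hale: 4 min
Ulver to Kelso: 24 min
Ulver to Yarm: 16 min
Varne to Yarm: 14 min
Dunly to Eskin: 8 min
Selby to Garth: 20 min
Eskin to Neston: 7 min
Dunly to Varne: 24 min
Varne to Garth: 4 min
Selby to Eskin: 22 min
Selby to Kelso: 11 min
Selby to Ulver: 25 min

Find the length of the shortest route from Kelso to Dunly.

41 min

Compare a few routes:
Kelso - Ulver - Yarm - Varne - Dunly: 24+16+14+24 = 78
Kelso - Selby - Garth - Hale - Dunly: 11+20+19+4 = 54
Kelso - Selby - Eskin - Dunly: 11+22+8 = 41
Kelso - Selby - Garth - Varne - Dunly: 11+20+4+24 = 59
Cheapest is Kelso - Selby - Eskin - Dunly at 41 min.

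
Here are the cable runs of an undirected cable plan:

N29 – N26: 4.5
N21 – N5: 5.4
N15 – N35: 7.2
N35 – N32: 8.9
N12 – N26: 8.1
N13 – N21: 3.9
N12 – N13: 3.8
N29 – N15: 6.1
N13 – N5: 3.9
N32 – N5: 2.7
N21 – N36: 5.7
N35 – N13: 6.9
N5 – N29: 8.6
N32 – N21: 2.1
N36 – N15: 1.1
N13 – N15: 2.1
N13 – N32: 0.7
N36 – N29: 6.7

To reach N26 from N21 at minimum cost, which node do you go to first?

N32

Compare a few routes:
N21–N13–N12–N26: 3.9+3.8+8.1 = 15.8
N21–N32–N13–N12–N26: 2.1+0.7+3.8+8.1 = 14.7
N21–N32–N13–N15–N29–N26: 2.1+0.7+2.1+6.1+4.5 = 15.5
Cheapest is N21–N32–N13–N12–N26 at 14.7.
So from N21 the first move is to N32.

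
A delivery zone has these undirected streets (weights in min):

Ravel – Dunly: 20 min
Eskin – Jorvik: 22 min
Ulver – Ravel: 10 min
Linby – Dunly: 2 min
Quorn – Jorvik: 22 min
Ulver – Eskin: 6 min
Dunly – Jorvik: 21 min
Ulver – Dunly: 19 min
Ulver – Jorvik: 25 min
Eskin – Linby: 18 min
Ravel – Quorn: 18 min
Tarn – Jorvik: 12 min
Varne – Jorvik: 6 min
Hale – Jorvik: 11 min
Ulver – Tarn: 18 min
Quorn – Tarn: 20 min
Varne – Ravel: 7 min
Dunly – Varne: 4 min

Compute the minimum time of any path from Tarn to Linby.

Settle nodes by increasing distance from Tarn:
Tarn: 0
Jorvik: 12  (via Tarn)
Ulver: 18  (via Tarn)
Varne: 18  (via Jorvik)
Quorn: 20  (via Tarn)
Dunly: 22  (via Varne)
Hale: 23  (via Jorvik)
Eskin: 24  (via Ulver)
Linby: 24  (via Dunly)
Shortest route: Tarn–Jorvik–Varne–Dunly–Linby = 24 min.

24 min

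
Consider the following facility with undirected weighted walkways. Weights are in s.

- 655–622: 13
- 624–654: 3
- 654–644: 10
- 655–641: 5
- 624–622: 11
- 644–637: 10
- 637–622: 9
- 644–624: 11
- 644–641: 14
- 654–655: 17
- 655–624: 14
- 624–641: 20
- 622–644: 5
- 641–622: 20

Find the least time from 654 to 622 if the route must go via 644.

Best 654 to 644: 654 → 644 costing 10
Shortest 644→622: 644 → 622 = 5
Total via 644: 10 + 5 = 15 s.

15 s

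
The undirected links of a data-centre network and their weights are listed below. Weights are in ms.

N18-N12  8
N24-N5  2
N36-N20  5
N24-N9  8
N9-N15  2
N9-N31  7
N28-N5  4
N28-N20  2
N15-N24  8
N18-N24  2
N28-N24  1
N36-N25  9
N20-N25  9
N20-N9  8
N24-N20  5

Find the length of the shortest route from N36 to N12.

18 ms

Shortest distances from N36:
N36: 0
N20: 5  (via N36)
N28: 7  (via N20)
N24: 8  (via N28)
N25: 9  (via N36)
N5: 10  (via N24)
N18: 10  (via N24)
N9: 13  (via N20)
N15: 15  (via N9)
N12: 18  (via N18)
Shortest route: N36 → N20 → N28 → N24 → N18 → N12 = 18 ms.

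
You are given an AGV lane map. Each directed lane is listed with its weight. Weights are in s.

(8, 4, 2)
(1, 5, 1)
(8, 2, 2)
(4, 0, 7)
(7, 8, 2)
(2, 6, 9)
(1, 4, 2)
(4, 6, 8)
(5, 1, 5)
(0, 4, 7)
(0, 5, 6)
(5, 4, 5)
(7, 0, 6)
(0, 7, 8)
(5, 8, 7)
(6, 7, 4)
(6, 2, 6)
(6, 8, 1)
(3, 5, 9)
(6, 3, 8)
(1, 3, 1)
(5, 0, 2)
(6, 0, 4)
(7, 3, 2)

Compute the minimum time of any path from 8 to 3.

Settle nodes by increasing distance from 8:
8: 0
2: 2  (via 8)
4: 2  (via 8)
0: 9  (via 4)
6: 10  (via 4)
7: 14  (via 6)
5: 15  (via 0)
3: 16  (via 7)
Shortest route: 8 → 4 → 6 → 7 → 3 = 16 s.

16 s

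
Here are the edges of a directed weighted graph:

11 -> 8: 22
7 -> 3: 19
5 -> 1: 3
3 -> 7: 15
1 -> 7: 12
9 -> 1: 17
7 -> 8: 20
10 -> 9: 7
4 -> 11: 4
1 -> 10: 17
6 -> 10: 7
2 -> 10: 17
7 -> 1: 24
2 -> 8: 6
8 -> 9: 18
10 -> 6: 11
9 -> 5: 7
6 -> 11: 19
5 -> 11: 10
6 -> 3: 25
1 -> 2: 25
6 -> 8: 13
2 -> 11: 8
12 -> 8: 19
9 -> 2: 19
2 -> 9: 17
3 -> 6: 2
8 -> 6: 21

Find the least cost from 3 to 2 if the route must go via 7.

Best 3 to 7: 3 → 7 costing 15
Best 7 to 2: 7 → 1 → 2 costing 49
Total via 7: 15 + 49 = 64.

64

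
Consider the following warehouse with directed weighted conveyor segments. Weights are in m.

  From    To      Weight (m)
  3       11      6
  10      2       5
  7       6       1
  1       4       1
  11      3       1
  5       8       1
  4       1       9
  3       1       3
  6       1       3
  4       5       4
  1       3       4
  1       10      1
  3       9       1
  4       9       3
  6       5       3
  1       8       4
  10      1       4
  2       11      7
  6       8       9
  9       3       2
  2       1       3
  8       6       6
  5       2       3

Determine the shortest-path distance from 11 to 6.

Enumerating some paths:
11 → 3 → 1 → 4 → 5 → 8 → 6: 1+3+1+4+1+6 = 16
11 → 3 → 1 → 8 → 6: 1+3+4+6 = 14
The minimum is 14 m via 11 → 3 → 1 → 8 → 6.

14 m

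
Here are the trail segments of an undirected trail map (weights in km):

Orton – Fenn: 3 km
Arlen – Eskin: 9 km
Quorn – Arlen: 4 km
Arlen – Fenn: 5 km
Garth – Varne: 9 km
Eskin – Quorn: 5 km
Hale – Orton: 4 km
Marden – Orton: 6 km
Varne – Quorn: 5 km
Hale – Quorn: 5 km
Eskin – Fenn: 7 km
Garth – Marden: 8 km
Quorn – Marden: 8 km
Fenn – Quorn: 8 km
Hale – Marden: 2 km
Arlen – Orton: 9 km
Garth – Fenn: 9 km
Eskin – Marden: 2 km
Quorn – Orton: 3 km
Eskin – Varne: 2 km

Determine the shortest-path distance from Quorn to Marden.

7 km

Settle nodes by increasing distance from Quorn:
Quorn: 0
Orton: 3  (via Quorn)
Arlen: 4  (via Quorn)
Eskin: 5  (via Quorn)
Varne: 5  (via Quorn)
Hale: 5  (via Quorn)
Fenn: 6  (via Orton)
Marden: 7  (via Eskin)
Shortest route: Quorn → Eskin → Marden = 7 km.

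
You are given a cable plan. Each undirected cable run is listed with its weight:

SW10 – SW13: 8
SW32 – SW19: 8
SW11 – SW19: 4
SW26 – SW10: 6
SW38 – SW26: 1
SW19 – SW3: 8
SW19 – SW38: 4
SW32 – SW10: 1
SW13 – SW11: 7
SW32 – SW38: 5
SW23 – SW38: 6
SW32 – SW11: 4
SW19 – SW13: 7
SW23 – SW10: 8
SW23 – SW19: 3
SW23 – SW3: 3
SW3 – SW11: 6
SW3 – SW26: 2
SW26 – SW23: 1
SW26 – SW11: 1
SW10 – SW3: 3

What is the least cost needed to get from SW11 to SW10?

Shortest distances from SW11:
SW11: 0
SW26: 1  (via SW11)
SW23: 2  (via SW26)
SW38: 2  (via SW26)
SW3: 3  (via SW26)
SW32: 4  (via SW11)
SW19: 4  (via SW11)
SW10: 5  (via SW32)
Shortest route: SW11 → SW32 → SW10 = 5.

5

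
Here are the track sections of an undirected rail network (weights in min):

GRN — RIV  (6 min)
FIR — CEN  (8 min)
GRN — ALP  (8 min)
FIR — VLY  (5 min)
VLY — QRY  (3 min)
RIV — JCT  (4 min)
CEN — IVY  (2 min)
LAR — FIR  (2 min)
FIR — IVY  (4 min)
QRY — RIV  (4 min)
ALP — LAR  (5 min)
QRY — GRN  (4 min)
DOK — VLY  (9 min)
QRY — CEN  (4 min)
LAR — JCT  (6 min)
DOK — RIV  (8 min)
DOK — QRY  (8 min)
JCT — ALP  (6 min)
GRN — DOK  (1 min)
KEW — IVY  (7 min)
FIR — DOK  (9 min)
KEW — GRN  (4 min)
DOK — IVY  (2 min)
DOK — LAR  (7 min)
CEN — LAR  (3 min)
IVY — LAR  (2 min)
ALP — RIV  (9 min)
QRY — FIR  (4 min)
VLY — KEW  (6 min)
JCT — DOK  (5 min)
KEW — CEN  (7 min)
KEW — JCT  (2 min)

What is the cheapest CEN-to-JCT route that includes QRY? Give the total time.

12 min

Best CEN to QRY: CEN–QRY costing 4
Shortest QRY→JCT: QRY–RIV–JCT = 8
Total via QRY: 4 + 8 = 12 min.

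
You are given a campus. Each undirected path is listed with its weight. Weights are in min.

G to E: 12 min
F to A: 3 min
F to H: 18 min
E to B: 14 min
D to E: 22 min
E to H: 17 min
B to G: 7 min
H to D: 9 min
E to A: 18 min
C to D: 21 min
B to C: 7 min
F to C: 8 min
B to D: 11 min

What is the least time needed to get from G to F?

22 min

Running Dijkstra from G:
G: 0
B: 7  (via G)
E: 12  (via G)
C: 14  (via B)
D: 18  (via B)
F: 22  (via C)
Shortest route: G–B–C–F = 22 min.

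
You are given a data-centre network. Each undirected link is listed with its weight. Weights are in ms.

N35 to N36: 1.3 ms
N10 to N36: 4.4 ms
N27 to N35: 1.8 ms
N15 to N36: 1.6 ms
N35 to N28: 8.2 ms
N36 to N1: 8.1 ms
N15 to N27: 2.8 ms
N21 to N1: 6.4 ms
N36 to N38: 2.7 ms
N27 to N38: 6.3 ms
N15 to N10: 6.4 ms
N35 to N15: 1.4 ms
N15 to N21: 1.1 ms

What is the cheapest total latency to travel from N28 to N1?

Running Dijkstra from N28:
N28: 0
N35: 8.2  (via N28)
N36: 9.5  (via N35)
N15: 9.6  (via N35)
N27: 10  (via N35)
N21: 10.7  (via N15)
N38: 12.2  (via N36)
N10: 13.9  (via N36)
N1: 17.1  (via N21)
Shortest route: N28 → N35 → N15 → N21 → N1 = 17.1 ms.

17.1 ms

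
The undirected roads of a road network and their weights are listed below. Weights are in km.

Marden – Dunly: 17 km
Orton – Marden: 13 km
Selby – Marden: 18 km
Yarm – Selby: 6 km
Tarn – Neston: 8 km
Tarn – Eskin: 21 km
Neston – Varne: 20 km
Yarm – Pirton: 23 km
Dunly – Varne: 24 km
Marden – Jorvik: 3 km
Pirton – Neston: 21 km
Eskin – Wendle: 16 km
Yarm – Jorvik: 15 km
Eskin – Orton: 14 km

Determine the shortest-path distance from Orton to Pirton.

Compare a few routes:
Orton - Eskin - Tarn - Neston - Pirton: 14+21+8+21 = 64
Orton - Marden - Jorvik - Yarm - Pirton: 13+3+15+23 = 54
Orton - Marden - Selby - Yarm - Pirton: 13+18+6+23 = 60
Cheapest is Orton - Marden - Jorvik - Yarm - Pirton at 54 km.

54 km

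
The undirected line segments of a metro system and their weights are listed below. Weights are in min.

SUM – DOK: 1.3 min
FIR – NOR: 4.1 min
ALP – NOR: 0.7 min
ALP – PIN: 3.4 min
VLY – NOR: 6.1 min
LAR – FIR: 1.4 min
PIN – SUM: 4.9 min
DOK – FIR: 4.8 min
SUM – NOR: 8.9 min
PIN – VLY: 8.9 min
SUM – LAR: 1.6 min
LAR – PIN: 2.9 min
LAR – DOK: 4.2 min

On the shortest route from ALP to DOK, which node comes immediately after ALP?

Candidate routes:
ALP → NOR → FIR → DOK: 0.7+4.1+4.8 = 9.6
ALP → NOR → FIR → LAR → SUM → DOK: 0.7+4.1+1.4+1.6+1.3 = 9.1
ALP → PIN → SUM → DOK: 3.4+4.9+1.3 = 9.6
ALP → PIN → LAR → SUM → DOK: 3.4+2.9+1.6+1.3 = 9.2
Cheapest is ALP → NOR → FIR → LAR → SUM → DOK at 9.1 min.
So from ALP the first move is to NOR.

NOR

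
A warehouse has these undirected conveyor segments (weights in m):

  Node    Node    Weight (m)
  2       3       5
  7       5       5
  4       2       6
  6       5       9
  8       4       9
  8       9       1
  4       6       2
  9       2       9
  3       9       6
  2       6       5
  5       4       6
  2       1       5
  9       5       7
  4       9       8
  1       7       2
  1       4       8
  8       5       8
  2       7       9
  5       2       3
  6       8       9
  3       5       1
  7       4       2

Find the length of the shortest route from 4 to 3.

7 m

Enumerating some paths:
4–5–3: 6+1 = 7
4–7–5–3: 2+5+1 = 8
The minimum is 7 m via 4–5–3.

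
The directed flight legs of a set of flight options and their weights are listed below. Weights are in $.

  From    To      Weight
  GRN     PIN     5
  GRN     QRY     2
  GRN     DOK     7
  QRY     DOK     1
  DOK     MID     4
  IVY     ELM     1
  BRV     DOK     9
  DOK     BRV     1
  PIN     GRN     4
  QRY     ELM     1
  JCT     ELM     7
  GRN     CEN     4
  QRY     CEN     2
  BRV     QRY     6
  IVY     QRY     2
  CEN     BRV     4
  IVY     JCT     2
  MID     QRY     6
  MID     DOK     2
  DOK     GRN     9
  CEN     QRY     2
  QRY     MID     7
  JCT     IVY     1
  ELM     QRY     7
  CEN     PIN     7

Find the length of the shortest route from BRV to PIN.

$15

Running Dijkstra from BRV:
BRV: 0
QRY: 6  (via BRV)
ELM: 7  (via QRY)
DOK: 7  (via QRY)
CEN: 8  (via QRY)
MID: 11  (via DOK)
PIN: 15  (via CEN)
Shortest route: BRV → QRY → CEN → PIN = $15.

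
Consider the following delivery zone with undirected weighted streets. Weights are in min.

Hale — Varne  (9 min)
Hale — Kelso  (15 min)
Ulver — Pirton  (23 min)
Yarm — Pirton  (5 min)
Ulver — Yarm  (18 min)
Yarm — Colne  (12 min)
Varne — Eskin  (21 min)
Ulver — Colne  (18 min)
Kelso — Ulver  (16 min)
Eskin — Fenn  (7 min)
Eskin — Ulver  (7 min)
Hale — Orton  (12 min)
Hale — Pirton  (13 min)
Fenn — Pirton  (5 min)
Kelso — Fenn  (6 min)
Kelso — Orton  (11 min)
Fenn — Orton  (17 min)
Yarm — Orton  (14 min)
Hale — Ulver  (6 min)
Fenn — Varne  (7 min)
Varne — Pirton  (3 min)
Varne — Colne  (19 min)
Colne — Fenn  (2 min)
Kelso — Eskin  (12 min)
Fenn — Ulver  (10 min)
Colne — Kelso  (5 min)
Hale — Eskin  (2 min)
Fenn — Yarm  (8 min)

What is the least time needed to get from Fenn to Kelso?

6 min

Running Dijkstra from Fenn:
Fenn: 0
Colne: 2  (via Fenn)
Pirton: 5  (via Fenn)
Kelso: 6  (via Fenn)
Shortest route: Fenn–Kelso = 6 min.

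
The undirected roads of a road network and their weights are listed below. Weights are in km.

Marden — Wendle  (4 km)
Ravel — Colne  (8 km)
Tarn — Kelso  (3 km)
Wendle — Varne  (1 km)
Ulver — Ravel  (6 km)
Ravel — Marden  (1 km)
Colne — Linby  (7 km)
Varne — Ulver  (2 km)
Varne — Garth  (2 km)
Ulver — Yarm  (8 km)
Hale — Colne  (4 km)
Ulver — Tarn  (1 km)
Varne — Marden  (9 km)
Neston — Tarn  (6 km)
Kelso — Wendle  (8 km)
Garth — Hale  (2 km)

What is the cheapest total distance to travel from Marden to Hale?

9 km

Enumerating some paths:
Marden–Wendle–Varne–Garth–Hale: 4+1+2+2 = 9
Marden–Varne–Garth–Hale: 9+2+2 = 13
The minimum is 9 km via Marden–Wendle–Varne–Garth–Hale.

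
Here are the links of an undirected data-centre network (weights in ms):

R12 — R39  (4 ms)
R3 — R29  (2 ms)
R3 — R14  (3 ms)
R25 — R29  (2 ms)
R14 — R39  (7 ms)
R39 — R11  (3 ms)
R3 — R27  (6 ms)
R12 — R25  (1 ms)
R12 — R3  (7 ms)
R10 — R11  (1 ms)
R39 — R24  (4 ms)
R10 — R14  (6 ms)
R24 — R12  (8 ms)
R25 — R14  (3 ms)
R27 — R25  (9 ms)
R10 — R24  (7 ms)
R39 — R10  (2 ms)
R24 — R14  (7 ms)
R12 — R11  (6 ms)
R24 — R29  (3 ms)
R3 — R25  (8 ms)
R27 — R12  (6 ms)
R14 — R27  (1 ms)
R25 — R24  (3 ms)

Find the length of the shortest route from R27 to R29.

6 ms

Compare a few routes:
R27 - R3 - R29: 6+2 = 8
R27 - R14 - R3 - R29: 1+3+2 = 6
Cheapest is R27 - R14 - R3 - R29 at 6 ms.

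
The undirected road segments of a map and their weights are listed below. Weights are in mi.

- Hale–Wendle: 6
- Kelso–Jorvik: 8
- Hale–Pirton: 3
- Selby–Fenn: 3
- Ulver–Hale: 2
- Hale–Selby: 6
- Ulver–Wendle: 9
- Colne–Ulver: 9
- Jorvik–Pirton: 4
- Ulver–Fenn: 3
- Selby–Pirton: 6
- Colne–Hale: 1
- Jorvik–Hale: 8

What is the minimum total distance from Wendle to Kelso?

Compare a few routes:
Wendle → Ulver → Hale → Pirton → Jorvik → Kelso: 9+2+3+4+8 = 26
Wendle → Hale → Jorvik → Kelso: 6+8+8 = 22
Wendle → Hale → Pirton → Jorvik → Kelso: 6+3+4+8 = 21
Cheapest is Wendle → Hale → Pirton → Jorvik → Kelso at 21 mi.

21 mi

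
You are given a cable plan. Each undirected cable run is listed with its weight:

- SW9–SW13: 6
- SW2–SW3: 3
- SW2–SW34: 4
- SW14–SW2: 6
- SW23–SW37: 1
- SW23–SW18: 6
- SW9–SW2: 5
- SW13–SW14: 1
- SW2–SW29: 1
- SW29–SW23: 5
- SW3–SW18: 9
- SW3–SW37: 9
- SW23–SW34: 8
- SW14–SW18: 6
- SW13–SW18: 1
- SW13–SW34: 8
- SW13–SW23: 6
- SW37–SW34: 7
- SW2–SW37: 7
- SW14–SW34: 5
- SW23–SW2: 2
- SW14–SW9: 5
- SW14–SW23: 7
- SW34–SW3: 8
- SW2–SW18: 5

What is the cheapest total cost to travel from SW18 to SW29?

6

Candidate routes:
SW18–SW2–SW29: 5+1 = 6
SW18–SW13–SW23–SW2–SW29: 1+6+2+1 = 10
SW18–SW23–SW2–SW29: 6+2+1 = 9
SW18–SW13–SW14–SW2–SW29: 1+1+6+1 = 9
Cheapest is SW18–SW2–SW29 at 6.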